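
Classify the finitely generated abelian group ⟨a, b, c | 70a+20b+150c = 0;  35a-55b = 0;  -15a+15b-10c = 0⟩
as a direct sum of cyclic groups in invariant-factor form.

rank_ℚ(R)=3; free=3−3=0
SNF(R) diag = [5, 10, 10] → torsion [5, 10, 10]

Answer: M ≅ ℤ/5 ⊕ ℤ/10 ⊕ ℤ/10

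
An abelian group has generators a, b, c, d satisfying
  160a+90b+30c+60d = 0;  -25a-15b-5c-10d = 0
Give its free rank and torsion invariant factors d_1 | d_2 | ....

Answer: M ≅ ℤ^2 ⊕ ℤ/5 ⊕ ℤ/10

Derivation:
rank_ℚ(R)=2; free=4−2=2
SNF(R) diag = [5, 10] → torsion [5, 10]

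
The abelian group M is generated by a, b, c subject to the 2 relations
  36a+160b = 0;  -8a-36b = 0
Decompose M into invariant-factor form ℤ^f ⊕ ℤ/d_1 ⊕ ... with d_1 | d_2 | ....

Answer: M ≅ ℤ^1 ⊕ ℤ/4 ⊕ ℤ/4

Derivation:
rank_ℚ(R)=2; free=3−2=1
SNF(R) diag = [4, 4] → torsion [4, 4]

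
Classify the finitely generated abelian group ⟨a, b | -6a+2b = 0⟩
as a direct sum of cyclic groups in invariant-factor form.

Answer: M ≅ ℤ^1 ⊕ ℤ/2

Derivation:
rank_ℚ(R)=1; free=2−1=1
SNF(R) diag = [2] → torsion [2]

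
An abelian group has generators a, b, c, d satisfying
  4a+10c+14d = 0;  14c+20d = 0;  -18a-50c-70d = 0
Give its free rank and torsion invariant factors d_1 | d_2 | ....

rank_ℚ(R)=3; free=4−3=1
SNF(R) diag = [2, 2, 2] → torsion [2, 2, 2]

Answer: M ≅ ℤ^1 ⊕ ℤ/2 ⊕ ℤ/2 ⊕ ℤ/2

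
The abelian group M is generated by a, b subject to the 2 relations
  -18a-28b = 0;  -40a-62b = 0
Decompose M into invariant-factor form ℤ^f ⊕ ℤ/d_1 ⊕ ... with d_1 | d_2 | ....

rank_ℚ(R)=2; free=2−2=0
SNF(R) diag = [2, 2] → torsion [2, 2]

Answer: M ≅ ℤ/2 ⊕ ℤ/2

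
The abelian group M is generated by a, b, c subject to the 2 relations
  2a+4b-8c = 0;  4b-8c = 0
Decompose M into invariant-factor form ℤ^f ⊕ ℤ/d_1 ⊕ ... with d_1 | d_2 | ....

Answer: M ≅ ℤ^1 ⊕ ℤ/2 ⊕ ℤ/4

Derivation:
rank_ℚ(R)=2; free=3−2=1
SNF(R) diag = [2, 4] → torsion [2, 4]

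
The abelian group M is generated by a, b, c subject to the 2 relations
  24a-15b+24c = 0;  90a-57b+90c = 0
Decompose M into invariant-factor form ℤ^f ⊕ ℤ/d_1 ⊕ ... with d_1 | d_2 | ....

rank_ℚ(R)=2; free=3−2=1
SNF(R) diag = [3, 6] → torsion [3, 6]

Answer: M ≅ ℤ^1 ⊕ ℤ/3 ⊕ ℤ/6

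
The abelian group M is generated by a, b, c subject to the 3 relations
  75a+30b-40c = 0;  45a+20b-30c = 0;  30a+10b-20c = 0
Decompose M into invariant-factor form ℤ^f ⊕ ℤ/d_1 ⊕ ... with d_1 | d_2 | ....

rank_ℚ(R)=3; free=3−3=0
SNF(R) diag = [5, 10, 30] → torsion [5, 10, 30]

Answer: M ≅ ℤ/5 ⊕ ℤ/10 ⊕ ℤ/30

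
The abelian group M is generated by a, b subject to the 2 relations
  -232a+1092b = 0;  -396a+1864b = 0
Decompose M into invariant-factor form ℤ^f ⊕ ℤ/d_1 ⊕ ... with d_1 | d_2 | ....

Answer: M ≅ ℤ/4 ⊕ ℤ/4

Derivation:
rank_ℚ(R)=2; free=2−2=0
SNF(R) diag = [4, 4] → torsion [4, 4]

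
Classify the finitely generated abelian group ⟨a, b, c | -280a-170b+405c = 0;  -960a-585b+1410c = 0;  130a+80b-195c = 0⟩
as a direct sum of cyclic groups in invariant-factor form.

Answer: M ≅ ℤ/5 ⊕ ℤ/15 ⊕ ℤ/30

Derivation:
rank_ℚ(R)=3; free=3−3=0
SNF(R) diag = [5, 15, 30] → torsion [5, 15, 30]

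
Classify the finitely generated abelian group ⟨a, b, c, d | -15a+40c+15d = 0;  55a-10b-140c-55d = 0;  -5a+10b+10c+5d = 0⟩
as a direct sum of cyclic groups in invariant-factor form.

rank_ℚ(R)=3; free=4−3=1
SNF(R) diag = [5, 10, 10] → torsion [5, 10, 10]

Answer: M ≅ ℤ^1 ⊕ ℤ/5 ⊕ ℤ/10 ⊕ ℤ/10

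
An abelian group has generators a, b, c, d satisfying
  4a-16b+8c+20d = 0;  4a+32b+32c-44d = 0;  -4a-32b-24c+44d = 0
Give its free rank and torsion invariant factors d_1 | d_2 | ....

Answer: M ≅ ℤ^1 ⊕ ℤ/4 ⊕ ℤ/8 ⊕ ℤ/16

Derivation:
rank_ℚ(R)=3; free=4−3=1
SNF(R) diag = [4, 8, 16] → torsion [4, 8, 16]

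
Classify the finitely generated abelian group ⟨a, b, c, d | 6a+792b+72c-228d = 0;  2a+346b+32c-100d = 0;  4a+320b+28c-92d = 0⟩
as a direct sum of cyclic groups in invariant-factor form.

rank_ℚ(R)=3; free=4−3=1
SNF(R) diag = [2, 6, 12] → torsion [2, 6, 12]

Answer: M ≅ ℤ^1 ⊕ ℤ/2 ⊕ ℤ/6 ⊕ ℤ/12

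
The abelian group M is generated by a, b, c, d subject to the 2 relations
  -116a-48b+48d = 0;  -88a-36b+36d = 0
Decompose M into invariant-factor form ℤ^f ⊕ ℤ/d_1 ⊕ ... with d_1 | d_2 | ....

rank_ℚ(R)=2; free=4−2=2
SNF(R) diag = [4, 12] → torsion [4, 12]

Answer: M ≅ ℤ^2 ⊕ ℤ/4 ⊕ ℤ/12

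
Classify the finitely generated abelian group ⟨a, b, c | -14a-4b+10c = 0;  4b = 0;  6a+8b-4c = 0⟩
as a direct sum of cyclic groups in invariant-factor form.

Answer: M ≅ ℤ/2 ⊕ ℤ/2 ⊕ ℤ/4

Derivation:
rank_ℚ(R)=3; free=3−3=0
SNF(R) diag = [2, 2, 4] → torsion [2, 2, 4]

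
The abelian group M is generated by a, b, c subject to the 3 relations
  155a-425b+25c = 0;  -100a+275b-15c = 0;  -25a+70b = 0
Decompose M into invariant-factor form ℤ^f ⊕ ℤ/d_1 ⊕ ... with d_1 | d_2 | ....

rank_ℚ(R)=3; free=3−3=0
SNF(R) diag = [5, 5, 10] → torsion [5, 5, 10]

Answer: M ≅ ℤ/5 ⊕ ℤ/5 ⊕ ℤ/10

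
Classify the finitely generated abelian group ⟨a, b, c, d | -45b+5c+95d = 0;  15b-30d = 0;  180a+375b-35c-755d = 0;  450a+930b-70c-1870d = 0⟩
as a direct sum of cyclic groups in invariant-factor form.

rank_ℚ(R)=4; free=4−4=0
SNF(R) diag = [5, 15, 30, 90] → torsion [5, 15, 30, 90]

Answer: M ≅ ℤ/5 ⊕ ℤ/15 ⊕ ℤ/30 ⊕ ℤ/90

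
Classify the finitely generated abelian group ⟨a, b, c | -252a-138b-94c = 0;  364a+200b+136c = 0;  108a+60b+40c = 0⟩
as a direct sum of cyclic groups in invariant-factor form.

Answer: M ≅ ℤ/2 ⊕ ℤ/4 ⊕ ℤ/12

Derivation:
rank_ℚ(R)=3; free=3−3=0
SNF(R) diag = [2, 4, 12] → torsion [2, 4, 12]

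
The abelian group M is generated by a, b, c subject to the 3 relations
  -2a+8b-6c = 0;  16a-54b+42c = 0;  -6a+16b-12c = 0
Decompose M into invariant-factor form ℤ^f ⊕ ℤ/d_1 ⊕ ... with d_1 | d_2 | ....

Answer: M ≅ ℤ/2 ⊕ ℤ/2 ⊕ ℤ/6

Derivation:
rank_ℚ(R)=3; free=3−3=0
SNF(R) diag = [2, 2, 6] → torsion [2, 2, 6]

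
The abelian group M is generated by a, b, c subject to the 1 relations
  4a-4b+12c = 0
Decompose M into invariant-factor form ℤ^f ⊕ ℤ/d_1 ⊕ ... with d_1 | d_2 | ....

rank_ℚ(R)=1; free=3−1=2
SNF(R) diag = [4] → torsion [4]

Answer: M ≅ ℤ^2 ⊕ ℤ/4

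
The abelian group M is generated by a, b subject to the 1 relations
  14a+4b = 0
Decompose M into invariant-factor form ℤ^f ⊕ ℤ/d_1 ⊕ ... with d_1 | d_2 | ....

Answer: M ≅ ℤ^1 ⊕ ℤ/2

Derivation:
rank_ℚ(R)=1; free=2−1=1
SNF(R) diag = [2] → torsion [2]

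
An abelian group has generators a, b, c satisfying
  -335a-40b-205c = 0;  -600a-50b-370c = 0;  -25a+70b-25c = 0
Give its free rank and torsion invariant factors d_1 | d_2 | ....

rank_ℚ(R)=3; free=3−3=0
SNF(R) diag = [5, 10, 20] → torsion [5, 10, 20]

Answer: M ≅ ℤ/5 ⊕ ℤ/10 ⊕ ℤ/20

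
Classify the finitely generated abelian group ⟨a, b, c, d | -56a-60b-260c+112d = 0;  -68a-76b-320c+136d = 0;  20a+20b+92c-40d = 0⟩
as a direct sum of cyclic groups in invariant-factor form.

rank_ℚ(R)=3; free=4−3=1
SNF(R) diag = [4, 4, 12] → torsion [4, 4, 12]

Answer: M ≅ ℤ^1 ⊕ ℤ/4 ⊕ ℤ/4 ⊕ ℤ/12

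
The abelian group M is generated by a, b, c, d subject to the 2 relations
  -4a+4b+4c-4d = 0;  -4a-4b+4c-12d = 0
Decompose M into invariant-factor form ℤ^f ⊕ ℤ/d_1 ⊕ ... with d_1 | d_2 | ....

rank_ℚ(R)=2; free=4−2=2
SNF(R) diag = [4, 8] → torsion [4, 8]

Answer: M ≅ ℤ^2 ⊕ ℤ/4 ⊕ ℤ/8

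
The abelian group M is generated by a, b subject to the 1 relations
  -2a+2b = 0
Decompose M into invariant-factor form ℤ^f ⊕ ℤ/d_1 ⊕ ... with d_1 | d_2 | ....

Answer: M ≅ ℤ^1 ⊕ ℤ/2

Derivation:
rank_ℚ(R)=1; free=2−1=1
SNF(R) diag = [2] → torsion [2]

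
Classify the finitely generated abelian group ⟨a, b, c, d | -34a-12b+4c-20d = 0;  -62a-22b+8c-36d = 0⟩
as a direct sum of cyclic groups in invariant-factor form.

rank_ℚ(R)=2; free=4−2=2
SNF(R) diag = [2, 2] → torsion [2, 2]

Answer: M ≅ ℤ^2 ⊕ ℤ/2 ⊕ ℤ/2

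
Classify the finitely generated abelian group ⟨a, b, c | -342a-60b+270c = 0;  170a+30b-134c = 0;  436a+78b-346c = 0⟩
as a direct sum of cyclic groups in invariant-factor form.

Answer: M ≅ ℤ/2 ⊕ ℤ/6 ⊕ ℤ/18

Derivation:
rank_ℚ(R)=3; free=3−3=0
SNF(R) diag = [2, 6, 18] → torsion [2, 6, 18]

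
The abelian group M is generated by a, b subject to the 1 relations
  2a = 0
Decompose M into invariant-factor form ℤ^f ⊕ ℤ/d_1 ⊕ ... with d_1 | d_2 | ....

Answer: M ≅ ℤ^1 ⊕ ℤ/2

Derivation:
rank_ℚ(R)=1; free=2−1=1
SNF(R) diag = [2] → torsion [2]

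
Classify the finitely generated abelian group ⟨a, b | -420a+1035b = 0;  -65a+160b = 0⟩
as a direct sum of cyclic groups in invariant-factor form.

Answer: M ≅ ℤ/5 ⊕ ℤ/15

Derivation:
rank_ℚ(R)=2; free=2−2=0
SNF(R) diag = [5, 15] → torsion [5, 15]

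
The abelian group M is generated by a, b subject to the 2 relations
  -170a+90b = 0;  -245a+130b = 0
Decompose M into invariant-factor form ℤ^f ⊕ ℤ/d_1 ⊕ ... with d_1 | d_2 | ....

Answer: M ≅ ℤ/5 ⊕ ℤ/10

Derivation:
rank_ℚ(R)=2; free=2−2=0
SNF(R) diag = [5, 10] → torsion [5, 10]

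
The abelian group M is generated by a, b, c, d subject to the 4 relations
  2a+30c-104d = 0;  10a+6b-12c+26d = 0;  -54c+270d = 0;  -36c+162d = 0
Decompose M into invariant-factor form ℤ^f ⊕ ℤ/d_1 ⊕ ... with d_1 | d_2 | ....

rank_ℚ(R)=4; free=4−4=0
SNF(R) diag = [2, 6, 18, 54] → torsion [2, 6, 18, 54]

Answer: M ≅ ℤ/2 ⊕ ℤ/6 ⊕ ℤ/18 ⊕ ℤ/54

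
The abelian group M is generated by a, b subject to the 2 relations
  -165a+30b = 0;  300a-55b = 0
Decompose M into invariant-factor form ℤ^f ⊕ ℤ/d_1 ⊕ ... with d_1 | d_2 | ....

rank_ℚ(R)=2; free=2−2=0
SNF(R) diag = [5, 15] → torsion [5, 15]

Answer: M ≅ ℤ/5 ⊕ ℤ/15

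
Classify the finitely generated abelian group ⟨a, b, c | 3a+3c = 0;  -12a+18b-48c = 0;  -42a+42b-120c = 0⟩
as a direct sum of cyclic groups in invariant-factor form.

rank_ℚ(R)=3; free=3−3=0
SNF(R) diag = [3, 6, 18] → torsion [3, 6, 18]

Answer: M ≅ ℤ/3 ⊕ ℤ/6 ⊕ ℤ/18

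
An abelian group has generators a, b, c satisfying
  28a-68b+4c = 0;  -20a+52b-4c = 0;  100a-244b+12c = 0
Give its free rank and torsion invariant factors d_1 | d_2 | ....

Answer: M ≅ ℤ/4 ⊕ ℤ/8 ⊕ ℤ/8

Derivation:
rank_ℚ(R)=3; free=3−3=0
SNF(R) diag = [4, 8, 8] → torsion [4, 8, 8]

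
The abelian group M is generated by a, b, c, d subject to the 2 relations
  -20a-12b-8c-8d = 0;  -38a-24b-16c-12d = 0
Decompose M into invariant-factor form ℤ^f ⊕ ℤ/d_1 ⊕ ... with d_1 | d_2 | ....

Answer: M ≅ ℤ^2 ⊕ ℤ/2 ⊕ ℤ/4

Derivation:
rank_ℚ(R)=2; free=4−2=2
SNF(R) diag = [2, 4] → torsion [2, 4]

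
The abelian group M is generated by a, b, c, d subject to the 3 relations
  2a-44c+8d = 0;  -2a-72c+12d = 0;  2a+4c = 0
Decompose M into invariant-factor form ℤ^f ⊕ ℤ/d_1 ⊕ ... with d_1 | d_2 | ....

rank_ℚ(R)=3; free=4−3=1
SNF(R) diag = [2, 4, 8] → torsion [2, 4, 8]

Answer: M ≅ ℤ^1 ⊕ ℤ/2 ⊕ ℤ/4 ⊕ ℤ/8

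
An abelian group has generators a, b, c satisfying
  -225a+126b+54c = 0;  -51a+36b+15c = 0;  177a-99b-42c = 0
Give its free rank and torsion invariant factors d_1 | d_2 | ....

rank_ℚ(R)=3; free=3−3=0
SNF(R) diag = [3, 9, 27] → torsion [3, 9, 27]

Answer: M ≅ ℤ/3 ⊕ ℤ/9 ⊕ ℤ/27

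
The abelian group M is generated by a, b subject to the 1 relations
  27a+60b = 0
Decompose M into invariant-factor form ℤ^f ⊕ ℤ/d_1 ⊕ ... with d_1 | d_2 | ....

rank_ℚ(R)=1; free=2−1=1
SNF(R) diag = [3] → torsion [3]

Answer: M ≅ ℤ^1 ⊕ ℤ/3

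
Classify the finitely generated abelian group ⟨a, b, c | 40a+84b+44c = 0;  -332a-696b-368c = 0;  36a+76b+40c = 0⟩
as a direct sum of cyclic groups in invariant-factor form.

rank_ℚ(R)=3; free=3−3=0
SNF(R) diag = [4, 4, 4] → torsion [4, 4, 4]

Answer: M ≅ ℤ/4 ⊕ ℤ/4 ⊕ ℤ/4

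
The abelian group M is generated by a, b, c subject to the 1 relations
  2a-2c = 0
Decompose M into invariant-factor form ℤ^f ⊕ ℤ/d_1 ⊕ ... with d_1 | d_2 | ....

rank_ℚ(R)=1; free=3−1=2
SNF(R) diag = [2] → torsion [2]

Answer: M ≅ ℤ^2 ⊕ ℤ/2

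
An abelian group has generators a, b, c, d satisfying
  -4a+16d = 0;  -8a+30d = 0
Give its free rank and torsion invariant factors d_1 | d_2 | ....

rank_ℚ(R)=2; free=4−2=2
SNF(R) diag = [2, 4] → torsion [2, 4]

Answer: M ≅ ℤ^2 ⊕ ℤ/2 ⊕ ℤ/4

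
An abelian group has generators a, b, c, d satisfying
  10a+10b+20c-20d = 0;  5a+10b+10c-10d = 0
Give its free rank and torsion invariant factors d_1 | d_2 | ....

Answer: M ≅ ℤ^2 ⊕ ℤ/5 ⊕ ℤ/10

Derivation:
rank_ℚ(R)=2; free=4−2=2
SNF(R) diag = [5, 10] → torsion [5, 10]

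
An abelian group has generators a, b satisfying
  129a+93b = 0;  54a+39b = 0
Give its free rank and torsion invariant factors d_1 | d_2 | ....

rank_ℚ(R)=2; free=2−2=0
SNF(R) diag = [3, 3] → torsion [3, 3]

Answer: M ≅ ℤ/3 ⊕ ℤ/3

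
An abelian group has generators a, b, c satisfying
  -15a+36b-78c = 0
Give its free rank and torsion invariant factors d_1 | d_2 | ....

Answer: M ≅ ℤ^2 ⊕ ℤ/3

Derivation:
rank_ℚ(R)=1; free=3−1=2
SNF(R) diag = [3] → torsion [3]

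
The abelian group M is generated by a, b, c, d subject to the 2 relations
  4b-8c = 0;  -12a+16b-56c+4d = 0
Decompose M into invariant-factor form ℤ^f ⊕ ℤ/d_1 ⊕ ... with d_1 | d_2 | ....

rank_ℚ(R)=2; free=4−2=2
SNF(R) diag = [4, 4] → torsion [4, 4]

Answer: M ≅ ℤ^2 ⊕ ℤ/4 ⊕ ℤ/4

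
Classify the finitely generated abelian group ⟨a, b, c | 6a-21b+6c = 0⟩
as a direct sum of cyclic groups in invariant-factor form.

Answer: M ≅ ℤ^2 ⊕ ℤ/3

Derivation:
rank_ℚ(R)=1; free=3−1=2
SNF(R) diag = [3] → torsion [3]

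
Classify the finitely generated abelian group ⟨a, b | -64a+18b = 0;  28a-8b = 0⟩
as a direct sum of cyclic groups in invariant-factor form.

rank_ℚ(R)=2; free=2−2=0
SNF(R) diag = [2, 4] → torsion [2, 4]

Answer: M ≅ ℤ/2 ⊕ ℤ/4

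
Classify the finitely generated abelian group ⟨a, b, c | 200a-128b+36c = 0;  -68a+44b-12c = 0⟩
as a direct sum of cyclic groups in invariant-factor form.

Answer: M ≅ ℤ^1 ⊕ ℤ/4 ⊕ ℤ/12

Derivation:
rank_ℚ(R)=2; free=3−2=1
SNF(R) diag = [4, 12] → torsion [4, 12]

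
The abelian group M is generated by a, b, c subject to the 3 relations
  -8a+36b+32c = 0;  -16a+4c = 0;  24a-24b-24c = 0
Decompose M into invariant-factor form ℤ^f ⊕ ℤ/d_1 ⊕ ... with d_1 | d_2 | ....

Answer: M ≅ ℤ/4 ⊕ ℤ/12 ⊕ ℤ/24

Derivation:
rank_ℚ(R)=3; free=3−3=0
SNF(R) diag = [4, 12, 24] → torsion [4, 12, 24]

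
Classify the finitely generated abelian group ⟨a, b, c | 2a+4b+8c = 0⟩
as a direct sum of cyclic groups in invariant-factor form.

rank_ℚ(R)=1; free=3−1=2
SNF(R) diag = [2] → torsion [2]

Answer: M ≅ ℤ^2 ⊕ ℤ/2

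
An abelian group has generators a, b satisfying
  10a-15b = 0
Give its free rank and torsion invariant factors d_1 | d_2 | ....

rank_ℚ(R)=1; free=2−1=1
SNF(R) diag = [5] → torsion [5]

Answer: M ≅ ℤ^1 ⊕ ℤ/5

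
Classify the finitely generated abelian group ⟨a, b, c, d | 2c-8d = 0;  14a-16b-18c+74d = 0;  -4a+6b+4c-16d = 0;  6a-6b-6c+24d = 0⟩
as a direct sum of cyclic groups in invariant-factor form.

Answer: M ≅ ℤ/2 ⊕ ℤ/2 ⊕ ℤ/2 ⊕ ℤ/6

Derivation:
rank_ℚ(R)=4; free=4−4=0
SNF(R) diag = [2, 2, 2, 6] → torsion [2, 2, 2, 6]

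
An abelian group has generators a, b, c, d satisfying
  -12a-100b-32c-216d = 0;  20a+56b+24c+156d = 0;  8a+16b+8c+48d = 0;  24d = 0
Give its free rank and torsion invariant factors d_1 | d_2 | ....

rank_ℚ(R)=4; free=4−4=0
SNF(R) diag = [4, 4, 8, 24] → torsion [4, 4, 8, 24]

Answer: M ≅ ℤ/4 ⊕ ℤ/4 ⊕ ℤ/8 ⊕ ℤ/24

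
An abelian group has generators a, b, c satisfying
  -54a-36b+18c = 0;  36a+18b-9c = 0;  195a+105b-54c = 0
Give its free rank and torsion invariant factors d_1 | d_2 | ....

Answer: M ≅ ℤ/3 ⊕ ℤ/9 ⊕ ℤ/18

Derivation:
rank_ℚ(R)=3; free=3−3=0
SNF(R) diag = [3, 9, 18] → torsion [3, 9, 18]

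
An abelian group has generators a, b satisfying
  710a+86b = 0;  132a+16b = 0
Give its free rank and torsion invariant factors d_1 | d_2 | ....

rank_ℚ(R)=2; free=2−2=0
SNF(R) diag = [2, 4] → torsion [2, 4]

Answer: M ≅ ℤ/2 ⊕ ℤ/4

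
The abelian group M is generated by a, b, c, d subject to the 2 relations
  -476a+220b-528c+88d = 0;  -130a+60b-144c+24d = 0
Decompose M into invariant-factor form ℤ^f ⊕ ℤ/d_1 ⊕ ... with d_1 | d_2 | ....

Answer: M ≅ ℤ^2 ⊕ ℤ/2 ⊕ ℤ/4

Derivation:
rank_ℚ(R)=2; free=4−2=2
SNF(R) diag = [2, 4] → torsion [2, 4]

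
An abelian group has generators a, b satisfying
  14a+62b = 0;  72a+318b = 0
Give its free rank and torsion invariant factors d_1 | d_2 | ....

rank_ℚ(R)=2; free=2−2=0
SNF(R) diag = [2, 6] → torsion [2, 6]

Answer: M ≅ ℤ/2 ⊕ ℤ/6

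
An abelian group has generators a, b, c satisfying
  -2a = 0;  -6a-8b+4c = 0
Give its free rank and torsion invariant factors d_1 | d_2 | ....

Answer: M ≅ ℤ^1 ⊕ ℤ/2 ⊕ ℤ/4

Derivation:
rank_ℚ(R)=2; free=3−2=1
SNF(R) diag = [2, 4] → torsion [2, 4]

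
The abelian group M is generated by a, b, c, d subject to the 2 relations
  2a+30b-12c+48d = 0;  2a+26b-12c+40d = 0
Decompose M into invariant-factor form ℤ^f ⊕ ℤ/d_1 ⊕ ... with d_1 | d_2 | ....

rank_ℚ(R)=2; free=4−2=2
SNF(R) diag = [2, 4] → torsion [2, 4]

Answer: M ≅ ℤ^2 ⊕ ℤ/2 ⊕ ℤ/4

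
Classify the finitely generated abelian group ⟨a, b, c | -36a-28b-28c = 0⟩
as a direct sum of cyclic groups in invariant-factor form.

rank_ℚ(R)=1; free=3−1=2
SNF(R) diag = [4] → torsion [4]

Answer: M ≅ ℤ^2 ⊕ ℤ/4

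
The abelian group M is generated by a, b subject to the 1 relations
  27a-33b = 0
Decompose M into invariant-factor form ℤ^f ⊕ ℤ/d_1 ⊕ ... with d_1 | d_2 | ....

rank_ℚ(R)=1; free=2−1=1
SNF(R) diag = [3] → torsion [3]

Answer: M ≅ ℤ^1 ⊕ ℤ/3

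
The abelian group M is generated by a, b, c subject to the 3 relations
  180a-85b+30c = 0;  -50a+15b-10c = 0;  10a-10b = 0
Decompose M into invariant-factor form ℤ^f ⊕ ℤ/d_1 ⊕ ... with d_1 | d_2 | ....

Answer: M ≅ ℤ/5 ⊕ ℤ/10 ⊕ ℤ/20

Derivation:
rank_ℚ(R)=3; free=3−3=0
SNF(R) diag = [5, 10, 20] → torsion [5, 10, 20]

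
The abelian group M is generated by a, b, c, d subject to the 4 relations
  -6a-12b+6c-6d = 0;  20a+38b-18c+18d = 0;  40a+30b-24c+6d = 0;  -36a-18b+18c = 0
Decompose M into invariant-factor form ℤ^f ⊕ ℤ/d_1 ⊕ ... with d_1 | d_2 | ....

Answer: M ≅ ℤ/2 ⊕ ℤ/2 ⊕ ℤ/6 ⊕ ℤ/18

Derivation:
rank_ℚ(R)=4; free=4−4=0
SNF(R) diag = [2, 2, 6, 18] → torsion [2, 2, 6, 18]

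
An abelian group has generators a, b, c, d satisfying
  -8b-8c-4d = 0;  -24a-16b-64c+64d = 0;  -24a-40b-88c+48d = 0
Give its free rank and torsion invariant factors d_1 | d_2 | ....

Answer: M ≅ ℤ^1 ⊕ ℤ/4 ⊕ ℤ/8 ⊕ ℤ/24

Derivation:
rank_ℚ(R)=3; free=4−3=1
SNF(R) diag = [4, 8, 24] → torsion [4, 8, 24]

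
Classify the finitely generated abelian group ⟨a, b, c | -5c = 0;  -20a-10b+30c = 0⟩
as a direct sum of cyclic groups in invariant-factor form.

rank_ℚ(R)=2; free=3−2=1
SNF(R) diag = [5, 10] → torsion [5, 10]

Answer: M ≅ ℤ^1 ⊕ ℤ/5 ⊕ ℤ/10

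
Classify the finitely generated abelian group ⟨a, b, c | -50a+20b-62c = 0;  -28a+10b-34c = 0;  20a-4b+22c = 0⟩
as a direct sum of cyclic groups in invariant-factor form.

rank_ℚ(R)=3; free=3−3=0
SNF(R) diag = [2, 2, 6] → torsion [2, 2, 6]

Answer: M ≅ ℤ/2 ⊕ ℤ/2 ⊕ ℤ/6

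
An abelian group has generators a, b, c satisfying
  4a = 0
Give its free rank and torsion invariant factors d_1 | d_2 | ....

rank_ℚ(R)=1; free=3−1=2
SNF(R) diag = [4] → torsion [4]

Answer: M ≅ ℤ^2 ⊕ ℤ/4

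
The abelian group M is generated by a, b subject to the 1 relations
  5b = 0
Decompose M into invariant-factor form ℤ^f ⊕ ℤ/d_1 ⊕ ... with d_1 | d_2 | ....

Answer: M ≅ ℤ^1 ⊕ ℤ/5

Derivation:
rank_ℚ(R)=1; free=2−1=1
SNF(R) diag = [5] → torsion [5]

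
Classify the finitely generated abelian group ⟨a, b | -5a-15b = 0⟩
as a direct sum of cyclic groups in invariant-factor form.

rank_ℚ(R)=1; free=2−1=1
SNF(R) diag = [5] → torsion [5]

Answer: M ≅ ℤ^1 ⊕ ℤ/5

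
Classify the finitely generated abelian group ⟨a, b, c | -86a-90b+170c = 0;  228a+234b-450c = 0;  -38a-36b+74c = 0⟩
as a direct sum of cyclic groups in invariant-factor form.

rank_ℚ(R)=3; free=3−3=0
SNF(R) diag = [2, 6, 18] → torsion [2, 6, 18]

Answer: M ≅ ℤ/2 ⊕ ℤ/6 ⊕ ℤ/18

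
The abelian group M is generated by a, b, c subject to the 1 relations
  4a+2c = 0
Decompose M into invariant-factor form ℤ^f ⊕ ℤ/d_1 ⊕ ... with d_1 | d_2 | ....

Answer: M ≅ ℤ^2 ⊕ ℤ/2

Derivation:
rank_ℚ(R)=1; free=3−1=2
SNF(R) diag = [2] → torsion [2]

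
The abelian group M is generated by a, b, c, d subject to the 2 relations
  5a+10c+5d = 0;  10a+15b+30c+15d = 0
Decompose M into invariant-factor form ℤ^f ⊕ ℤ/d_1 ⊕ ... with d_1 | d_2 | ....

rank_ℚ(R)=2; free=4−2=2
SNF(R) diag = [5, 5] → torsion [5, 5]

Answer: M ≅ ℤ^2 ⊕ ℤ/5 ⊕ ℤ/5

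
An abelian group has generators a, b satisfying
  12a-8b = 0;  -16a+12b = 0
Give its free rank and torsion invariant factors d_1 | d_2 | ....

rank_ℚ(R)=2; free=2−2=0
SNF(R) diag = [4, 4] → torsion [4, 4]

Answer: M ≅ ℤ/4 ⊕ ℤ/4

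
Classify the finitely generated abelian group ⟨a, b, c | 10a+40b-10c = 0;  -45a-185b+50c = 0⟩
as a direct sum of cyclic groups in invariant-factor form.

Answer: M ≅ ℤ^1 ⊕ ℤ/5 ⊕ ℤ/10

Derivation:
rank_ℚ(R)=2; free=3−2=1
SNF(R) diag = [5, 10] → torsion [5, 10]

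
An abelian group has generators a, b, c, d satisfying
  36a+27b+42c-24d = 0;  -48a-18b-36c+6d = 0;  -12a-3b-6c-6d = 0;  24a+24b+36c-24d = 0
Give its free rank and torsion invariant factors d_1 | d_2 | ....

rank_ℚ(R)=4; free=4−4=0
SNF(R) diag = [3, 6, 12, 24] → torsion [3, 6, 12, 24]

Answer: M ≅ ℤ/3 ⊕ ℤ/6 ⊕ ℤ/12 ⊕ ℤ/24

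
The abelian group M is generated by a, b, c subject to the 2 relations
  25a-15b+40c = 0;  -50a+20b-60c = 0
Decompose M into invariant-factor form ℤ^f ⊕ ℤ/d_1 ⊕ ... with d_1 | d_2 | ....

rank_ℚ(R)=2; free=3−2=1
SNF(R) diag = [5, 10] → torsion [5, 10]

Answer: M ≅ ℤ^1 ⊕ ℤ/5 ⊕ ℤ/10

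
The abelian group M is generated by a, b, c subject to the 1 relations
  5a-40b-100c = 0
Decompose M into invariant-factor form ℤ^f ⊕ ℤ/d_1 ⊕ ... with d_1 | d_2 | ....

rank_ℚ(R)=1; free=3−1=2
SNF(R) diag = [5] → torsion [5]

Answer: M ≅ ℤ^2 ⊕ ℤ/5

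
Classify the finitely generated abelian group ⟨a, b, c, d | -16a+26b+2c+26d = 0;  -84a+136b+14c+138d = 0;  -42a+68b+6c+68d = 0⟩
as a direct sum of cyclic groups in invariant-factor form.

rank_ℚ(R)=3; free=4−3=1
SNF(R) diag = [2, 2, 2] → torsion [2, 2, 2]

Answer: M ≅ ℤ^1 ⊕ ℤ/2 ⊕ ℤ/2 ⊕ ℤ/2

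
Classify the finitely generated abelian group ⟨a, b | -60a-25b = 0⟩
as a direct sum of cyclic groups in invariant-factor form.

rank_ℚ(R)=1; free=2−1=1
SNF(R) diag = [5] → torsion [5]

Answer: M ≅ ℤ^1 ⊕ ℤ/5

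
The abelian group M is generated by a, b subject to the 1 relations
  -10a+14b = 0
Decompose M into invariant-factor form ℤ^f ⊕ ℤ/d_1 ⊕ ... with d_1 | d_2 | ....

rank_ℚ(R)=1; free=2−1=1
SNF(R) diag = [2] → torsion [2]

Answer: M ≅ ℤ^1 ⊕ ℤ/2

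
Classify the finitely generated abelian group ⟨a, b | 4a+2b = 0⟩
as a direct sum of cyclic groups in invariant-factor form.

Answer: M ≅ ℤ^1 ⊕ ℤ/2

Derivation:
rank_ℚ(R)=1; free=2−1=1
SNF(R) diag = [2] → torsion [2]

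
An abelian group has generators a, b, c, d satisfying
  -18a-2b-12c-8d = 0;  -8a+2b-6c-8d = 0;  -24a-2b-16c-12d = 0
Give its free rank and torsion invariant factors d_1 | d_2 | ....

rank_ℚ(R)=3; free=4−3=1
SNF(R) diag = [2, 2, 2] → torsion [2, 2, 2]

Answer: M ≅ ℤ^1 ⊕ ℤ/2 ⊕ ℤ/2 ⊕ ℤ/2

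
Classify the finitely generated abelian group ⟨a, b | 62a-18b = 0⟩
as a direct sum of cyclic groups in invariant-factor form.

rank_ℚ(R)=1; free=2−1=1
SNF(R) diag = [2] → torsion [2]

Answer: M ≅ ℤ^1 ⊕ ℤ/2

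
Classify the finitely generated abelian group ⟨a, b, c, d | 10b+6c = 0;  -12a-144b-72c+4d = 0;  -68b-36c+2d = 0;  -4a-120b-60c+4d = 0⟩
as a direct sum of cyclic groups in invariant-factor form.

Answer: M ≅ ℤ/2 ⊕ ℤ/2 ⊕ ℤ/4 ⊕ ℤ/12

Derivation:
rank_ℚ(R)=4; free=4−4=0
SNF(R) diag = [2, 2, 4, 12] → torsion [2, 2, 4, 12]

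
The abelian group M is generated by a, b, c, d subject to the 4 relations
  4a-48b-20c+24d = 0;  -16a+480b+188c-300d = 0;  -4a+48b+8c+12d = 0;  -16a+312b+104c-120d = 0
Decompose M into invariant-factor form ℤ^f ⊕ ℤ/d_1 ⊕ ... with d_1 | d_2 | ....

Answer: M ≅ ℤ/4 ⊕ ℤ/12 ⊕ ℤ/24 ⊕ ℤ/24

Derivation:
rank_ℚ(R)=4; free=4−4=0
SNF(R) diag = [4, 12, 24, 24] → torsion [4, 12, 24, 24]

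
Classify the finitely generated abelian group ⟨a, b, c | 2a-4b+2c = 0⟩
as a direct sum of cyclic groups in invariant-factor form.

rank_ℚ(R)=1; free=3−1=2
SNF(R) diag = [2] → torsion [2]

Answer: M ≅ ℤ^2 ⊕ ℤ/2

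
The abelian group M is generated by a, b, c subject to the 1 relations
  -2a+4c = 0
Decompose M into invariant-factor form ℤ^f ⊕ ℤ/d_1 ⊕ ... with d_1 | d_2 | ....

Answer: M ≅ ℤ^2 ⊕ ℤ/2

Derivation:
rank_ℚ(R)=1; free=3−1=2
SNF(R) diag = [2] → torsion [2]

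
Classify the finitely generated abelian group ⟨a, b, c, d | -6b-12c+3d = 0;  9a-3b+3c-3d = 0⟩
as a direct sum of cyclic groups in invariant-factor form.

Answer: M ≅ ℤ^2 ⊕ ℤ/3 ⊕ ℤ/9

Derivation:
rank_ℚ(R)=2; free=4−2=2
SNF(R) diag = [3, 9] → torsion [3, 9]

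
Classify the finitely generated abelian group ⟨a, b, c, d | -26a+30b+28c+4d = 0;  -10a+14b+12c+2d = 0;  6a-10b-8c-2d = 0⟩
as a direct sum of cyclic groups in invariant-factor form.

Answer: M ≅ ℤ^1 ⊕ ℤ/2 ⊕ ℤ/2 ⊕ ℤ/4

Derivation:
rank_ℚ(R)=3; free=4−3=1
SNF(R) diag = [2, 2, 4] → torsion [2, 2, 4]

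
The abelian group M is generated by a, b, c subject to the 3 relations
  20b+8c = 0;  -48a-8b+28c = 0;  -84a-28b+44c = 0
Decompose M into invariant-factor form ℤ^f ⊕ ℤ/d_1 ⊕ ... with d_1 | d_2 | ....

Answer: M ≅ ℤ/4 ⊕ ℤ/12 ⊕ ℤ/12

Derivation:
rank_ℚ(R)=3; free=3−3=0
SNF(R) diag = [4, 12, 12] → torsion [4, 12, 12]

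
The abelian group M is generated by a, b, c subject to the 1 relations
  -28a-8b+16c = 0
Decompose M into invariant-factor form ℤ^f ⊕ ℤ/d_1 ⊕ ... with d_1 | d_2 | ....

Answer: M ≅ ℤ^2 ⊕ ℤ/4

Derivation:
rank_ℚ(R)=1; free=3−1=2
SNF(R) diag = [4] → torsion [4]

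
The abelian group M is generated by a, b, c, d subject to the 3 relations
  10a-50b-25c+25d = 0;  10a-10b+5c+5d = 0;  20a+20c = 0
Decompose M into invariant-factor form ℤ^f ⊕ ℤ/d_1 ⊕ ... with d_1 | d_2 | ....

Answer: M ≅ ℤ^1 ⊕ ℤ/5 ⊕ ℤ/10 ⊕ ℤ/20

Derivation:
rank_ℚ(R)=3; free=4−3=1
SNF(R) diag = [5, 10, 20] → torsion [5, 10, 20]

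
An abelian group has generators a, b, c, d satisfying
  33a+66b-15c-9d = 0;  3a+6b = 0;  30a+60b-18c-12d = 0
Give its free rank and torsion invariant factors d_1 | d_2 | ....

Answer: M ≅ ℤ^1 ⊕ ℤ/3 ⊕ ℤ/3 ⊕ ℤ/6

Derivation:
rank_ℚ(R)=3; free=4−3=1
SNF(R) diag = [3, 3, 6] → torsion [3, 3, 6]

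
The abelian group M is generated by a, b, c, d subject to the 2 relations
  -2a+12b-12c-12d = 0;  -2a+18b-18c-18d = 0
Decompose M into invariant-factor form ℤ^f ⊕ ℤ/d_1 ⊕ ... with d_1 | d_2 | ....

Answer: M ≅ ℤ^2 ⊕ ℤ/2 ⊕ ℤ/6

Derivation:
rank_ℚ(R)=2; free=4−2=2
SNF(R) diag = [2, 6] → torsion [2, 6]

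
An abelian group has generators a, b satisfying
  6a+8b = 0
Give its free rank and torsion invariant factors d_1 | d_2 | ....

rank_ℚ(R)=1; free=2−1=1
SNF(R) diag = [2] → torsion [2]

Answer: M ≅ ℤ^1 ⊕ ℤ/2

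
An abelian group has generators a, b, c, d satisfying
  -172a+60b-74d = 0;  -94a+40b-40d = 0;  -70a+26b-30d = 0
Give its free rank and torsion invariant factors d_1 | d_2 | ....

rank_ℚ(R)=3; free=4−3=1
SNF(R) diag = [2, 2, 6] → torsion [2, 2, 6]

Answer: M ≅ ℤ^1 ⊕ ℤ/2 ⊕ ℤ/2 ⊕ ℤ/6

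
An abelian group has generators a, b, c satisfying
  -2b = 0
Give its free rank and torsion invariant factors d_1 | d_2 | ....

Answer: M ≅ ℤ^2 ⊕ ℤ/2

Derivation:
rank_ℚ(R)=1; free=3−1=2
SNF(R) diag = [2] → torsion [2]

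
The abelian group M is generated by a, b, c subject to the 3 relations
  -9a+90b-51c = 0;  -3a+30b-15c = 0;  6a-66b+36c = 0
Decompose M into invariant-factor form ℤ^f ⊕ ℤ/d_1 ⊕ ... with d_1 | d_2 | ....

Answer: M ≅ ℤ/3 ⊕ ℤ/6 ⊕ ℤ/6

Derivation:
rank_ℚ(R)=3; free=3−3=0
SNF(R) diag = [3, 6, 6] → torsion [3, 6, 6]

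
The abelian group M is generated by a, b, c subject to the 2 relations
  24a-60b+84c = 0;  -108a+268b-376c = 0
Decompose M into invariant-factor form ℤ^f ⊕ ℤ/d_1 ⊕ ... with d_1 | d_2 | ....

rank_ℚ(R)=2; free=3−2=1
SNF(R) diag = [4, 12] → torsion [4, 12]

Answer: M ≅ ℤ^1 ⊕ ℤ/4 ⊕ ℤ/12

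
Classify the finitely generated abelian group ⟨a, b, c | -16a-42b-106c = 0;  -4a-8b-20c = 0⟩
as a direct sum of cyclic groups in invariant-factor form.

Answer: M ≅ ℤ^1 ⊕ ℤ/2 ⊕ ℤ/4

Derivation:
rank_ℚ(R)=2; free=3−2=1
SNF(R) diag = [2, 4] → torsion [2, 4]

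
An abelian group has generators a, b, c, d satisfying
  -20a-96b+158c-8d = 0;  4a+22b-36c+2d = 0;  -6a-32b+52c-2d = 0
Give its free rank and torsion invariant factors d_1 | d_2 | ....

Answer: M ≅ ℤ^1 ⊕ ℤ/2 ⊕ ℤ/2 ⊕ ℤ/6

Derivation:
rank_ℚ(R)=3; free=4−3=1
SNF(R) diag = [2, 2, 6] → torsion [2, 2, 6]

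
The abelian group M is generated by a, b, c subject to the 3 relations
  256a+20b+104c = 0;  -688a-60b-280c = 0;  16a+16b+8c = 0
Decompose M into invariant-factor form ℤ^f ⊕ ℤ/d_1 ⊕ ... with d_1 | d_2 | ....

rank_ℚ(R)=3; free=3−3=0
SNF(R) diag = [4, 8, 16] → torsion [4, 8, 16]

Answer: M ≅ ℤ/4 ⊕ ℤ/8 ⊕ ℤ/16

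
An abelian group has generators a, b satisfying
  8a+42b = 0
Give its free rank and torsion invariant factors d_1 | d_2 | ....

rank_ℚ(R)=1; free=2−1=1
SNF(R) diag = [2] → torsion [2]

Answer: M ≅ ℤ^1 ⊕ ℤ/2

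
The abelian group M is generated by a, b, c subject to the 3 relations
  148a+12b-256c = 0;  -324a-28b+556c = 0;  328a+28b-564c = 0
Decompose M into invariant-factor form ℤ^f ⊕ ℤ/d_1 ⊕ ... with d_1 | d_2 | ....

Answer: M ≅ ℤ/4 ⊕ ℤ/4 ⊕ ℤ/4

Derivation:
rank_ℚ(R)=3; free=3−3=0
SNF(R) diag = [4, 4, 4] → torsion [4, 4, 4]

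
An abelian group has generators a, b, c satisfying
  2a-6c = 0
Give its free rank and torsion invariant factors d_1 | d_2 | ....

Answer: M ≅ ℤ^2 ⊕ ℤ/2

Derivation:
rank_ℚ(R)=1; free=3−1=2
SNF(R) diag = [2] → torsion [2]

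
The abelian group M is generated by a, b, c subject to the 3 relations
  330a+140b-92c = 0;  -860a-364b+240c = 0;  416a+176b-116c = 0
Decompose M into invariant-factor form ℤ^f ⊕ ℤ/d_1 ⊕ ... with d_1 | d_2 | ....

rank_ℚ(R)=3; free=3−3=0
SNF(R) diag = [2, 4, 4] → torsion [2, 4, 4]

Answer: M ≅ ℤ/2 ⊕ ℤ/4 ⊕ ℤ/4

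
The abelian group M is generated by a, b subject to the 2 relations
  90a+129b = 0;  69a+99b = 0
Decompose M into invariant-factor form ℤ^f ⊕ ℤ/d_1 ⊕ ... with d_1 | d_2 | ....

Answer: M ≅ ℤ/3 ⊕ ℤ/3

Derivation:
rank_ℚ(R)=2; free=2−2=0
SNF(R) diag = [3, 3] → torsion [3, 3]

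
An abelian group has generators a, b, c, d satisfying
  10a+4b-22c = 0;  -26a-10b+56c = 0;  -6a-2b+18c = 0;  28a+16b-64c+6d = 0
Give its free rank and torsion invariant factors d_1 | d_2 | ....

rank_ℚ(R)=4; free=4−4=0
SNF(R) diag = [2, 2, 6, 6] → torsion [2, 2, 6, 6]

Answer: M ≅ ℤ/2 ⊕ ℤ/2 ⊕ ℤ/6 ⊕ ℤ/6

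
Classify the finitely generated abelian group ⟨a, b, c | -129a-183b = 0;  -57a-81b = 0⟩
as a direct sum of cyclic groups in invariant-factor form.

rank_ℚ(R)=2; free=3−2=1
SNF(R) diag = [3, 6] → torsion [3, 6]

Answer: M ≅ ℤ^1 ⊕ ℤ/3 ⊕ ℤ/6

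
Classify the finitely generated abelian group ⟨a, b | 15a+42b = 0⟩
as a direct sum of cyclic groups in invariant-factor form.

rank_ℚ(R)=1; free=2−1=1
SNF(R) diag = [3] → torsion [3]

Answer: M ≅ ℤ^1 ⊕ ℤ/3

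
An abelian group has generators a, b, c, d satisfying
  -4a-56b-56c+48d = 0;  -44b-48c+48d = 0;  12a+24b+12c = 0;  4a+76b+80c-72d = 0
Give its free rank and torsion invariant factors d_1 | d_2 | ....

Answer: M ≅ ℤ/4 ⊕ ℤ/4 ⊕ ℤ/12 ⊕ ℤ/24

Derivation:
rank_ℚ(R)=4; free=4−4=0
SNF(R) diag = [4, 4, 12, 24] → torsion [4, 4, 12, 24]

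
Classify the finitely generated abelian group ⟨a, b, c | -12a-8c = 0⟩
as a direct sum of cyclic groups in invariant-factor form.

Answer: M ≅ ℤ^2 ⊕ ℤ/4

Derivation:
rank_ℚ(R)=1; free=3−1=2
SNF(R) diag = [4] → torsion [4]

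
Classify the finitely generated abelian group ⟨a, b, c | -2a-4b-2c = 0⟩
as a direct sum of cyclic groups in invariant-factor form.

rank_ℚ(R)=1; free=3−1=2
SNF(R) diag = [2] → torsion [2]

Answer: M ≅ ℤ^2 ⊕ ℤ/2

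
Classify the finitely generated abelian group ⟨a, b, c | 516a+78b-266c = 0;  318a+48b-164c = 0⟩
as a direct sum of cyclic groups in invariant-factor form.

Answer: M ≅ ℤ^1 ⊕ ℤ/2 ⊕ ℤ/6

Derivation:
rank_ℚ(R)=2; free=3−2=1
SNF(R) diag = [2, 6] → torsion [2, 6]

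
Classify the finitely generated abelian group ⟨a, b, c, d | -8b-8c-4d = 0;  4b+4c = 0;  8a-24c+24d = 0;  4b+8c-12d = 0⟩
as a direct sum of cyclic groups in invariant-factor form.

Answer: M ≅ ℤ/4 ⊕ ℤ/4 ⊕ ℤ/4 ⊕ ℤ/8

Derivation:
rank_ℚ(R)=4; free=4−4=0
SNF(R) diag = [4, 4, 4, 8] → torsion [4, 4, 4, 8]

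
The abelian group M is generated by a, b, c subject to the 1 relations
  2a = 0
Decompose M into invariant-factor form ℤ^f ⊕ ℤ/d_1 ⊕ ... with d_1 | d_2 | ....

Answer: M ≅ ℤ^2 ⊕ ℤ/2

Derivation:
rank_ℚ(R)=1; free=3−1=2
SNF(R) diag = [2] → torsion [2]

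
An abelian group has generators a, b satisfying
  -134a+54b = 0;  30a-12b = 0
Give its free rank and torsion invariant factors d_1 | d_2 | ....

rank_ℚ(R)=2; free=2−2=0
SNF(R) diag = [2, 6] → torsion [2, 6]

Answer: M ≅ ℤ/2 ⊕ ℤ/6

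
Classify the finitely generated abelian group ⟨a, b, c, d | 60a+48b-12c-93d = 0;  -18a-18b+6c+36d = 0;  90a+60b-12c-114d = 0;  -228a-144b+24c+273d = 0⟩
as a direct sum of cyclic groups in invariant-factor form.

Answer: M ≅ ℤ/3 ⊕ ℤ/6 ⊕ ℤ/6 ⊕ ℤ/12

Derivation:
rank_ℚ(R)=4; free=4−4=0
SNF(R) diag = [3, 6, 6, 12] → torsion [3, 6, 6, 12]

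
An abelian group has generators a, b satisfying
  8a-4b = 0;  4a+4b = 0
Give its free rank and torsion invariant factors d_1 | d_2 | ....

Answer: M ≅ ℤ/4 ⊕ ℤ/12

Derivation:
rank_ℚ(R)=2; free=2−2=0
SNF(R) diag = [4, 12] → torsion [4, 12]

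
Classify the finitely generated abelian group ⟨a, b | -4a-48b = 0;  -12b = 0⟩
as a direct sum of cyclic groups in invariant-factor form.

Answer: M ≅ ℤ/4 ⊕ ℤ/12

Derivation:
rank_ℚ(R)=2; free=2−2=0
SNF(R) diag = [4, 12] → torsion [4, 12]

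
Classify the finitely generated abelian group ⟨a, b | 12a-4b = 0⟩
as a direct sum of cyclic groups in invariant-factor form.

rank_ℚ(R)=1; free=2−1=1
SNF(R) diag = [4] → torsion [4]

Answer: M ≅ ℤ^1 ⊕ ℤ/4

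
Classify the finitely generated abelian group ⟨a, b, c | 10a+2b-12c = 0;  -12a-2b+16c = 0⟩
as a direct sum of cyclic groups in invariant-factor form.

Answer: M ≅ ℤ^1 ⊕ ℤ/2 ⊕ ℤ/2

Derivation:
rank_ℚ(R)=2; free=3−2=1
SNF(R) diag = [2, 2] → torsion [2, 2]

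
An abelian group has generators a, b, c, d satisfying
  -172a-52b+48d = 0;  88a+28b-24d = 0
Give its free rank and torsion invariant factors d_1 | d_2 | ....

Answer: M ≅ ℤ^2 ⊕ ℤ/4 ⊕ ℤ/12

Derivation:
rank_ℚ(R)=2; free=4−2=2
SNF(R) diag = [4, 12] → torsion [4, 12]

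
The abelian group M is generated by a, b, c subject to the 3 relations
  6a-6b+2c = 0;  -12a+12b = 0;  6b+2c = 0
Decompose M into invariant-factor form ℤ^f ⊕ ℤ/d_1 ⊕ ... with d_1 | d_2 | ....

rank_ℚ(R)=3; free=3−3=0
SNF(R) diag = [2, 6, 12] → torsion [2, 6, 12]

Answer: M ≅ ℤ/2 ⊕ ℤ/6 ⊕ ℤ/12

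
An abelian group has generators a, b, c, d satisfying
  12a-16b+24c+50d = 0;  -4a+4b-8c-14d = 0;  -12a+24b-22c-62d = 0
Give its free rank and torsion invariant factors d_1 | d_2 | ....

Answer: M ≅ ℤ^1 ⊕ ℤ/2 ⊕ ℤ/2 ⊕ ℤ/4

Derivation:
rank_ℚ(R)=3; free=4−3=1
SNF(R) diag = [2, 2, 4] → torsion [2, 2, 4]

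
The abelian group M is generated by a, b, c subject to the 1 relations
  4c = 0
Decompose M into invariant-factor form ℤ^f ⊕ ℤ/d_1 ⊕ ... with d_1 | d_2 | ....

Answer: M ≅ ℤ^2 ⊕ ℤ/4

Derivation:
rank_ℚ(R)=1; free=3−1=2
SNF(R) diag = [4] → torsion [4]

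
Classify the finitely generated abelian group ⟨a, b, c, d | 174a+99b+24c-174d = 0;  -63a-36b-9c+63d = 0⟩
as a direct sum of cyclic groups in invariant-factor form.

rank_ℚ(R)=2; free=4−2=2
SNF(R) diag = [3, 9] → torsion [3, 9]

Answer: M ≅ ℤ^2 ⊕ ℤ/3 ⊕ ℤ/9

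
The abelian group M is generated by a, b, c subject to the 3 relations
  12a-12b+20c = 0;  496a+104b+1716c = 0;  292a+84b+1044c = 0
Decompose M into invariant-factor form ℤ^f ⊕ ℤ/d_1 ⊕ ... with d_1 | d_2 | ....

rank_ℚ(R)=3; free=3−3=0
SNF(R) diag = [4, 4, 8] → torsion [4, 4, 8]

Answer: M ≅ ℤ/4 ⊕ ℤ/4 ⊕ ℤ/8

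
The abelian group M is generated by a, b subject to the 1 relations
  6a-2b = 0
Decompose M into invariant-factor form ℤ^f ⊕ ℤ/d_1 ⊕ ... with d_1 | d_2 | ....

rank_ℚ(R)=1; free=2−1=1
SNF(R) diag = [2] → torsion [2]

Answer: M ≅ ℤ^1 ⊕ ℤ/2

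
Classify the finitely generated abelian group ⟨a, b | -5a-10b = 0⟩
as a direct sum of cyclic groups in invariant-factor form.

rank_ℚ(R)=1; free=2−1=1
SNF(R) diag = [5] → torsion [5]

Answer: M ≅ ℤ^1 ⊕ ℤ/5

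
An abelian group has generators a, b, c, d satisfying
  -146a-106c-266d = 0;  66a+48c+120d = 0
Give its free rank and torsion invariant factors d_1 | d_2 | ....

Answer: M ≅ ℤ^2 ⊕ ℤ/2 ⊕ ℤ/6

Derivation:
rank_ℚ(R)=2; free=4−2=2
SNF(R) diag = [2, 6] → torsion [2, 6]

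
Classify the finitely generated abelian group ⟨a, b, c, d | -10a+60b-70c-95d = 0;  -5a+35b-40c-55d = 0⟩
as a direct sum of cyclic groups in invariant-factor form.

Answer: M ≅ ℤ^2 ⊕ ℤ/5 ⊕ ℤ/5

Derivation:
rank_ℚ(R)=2; free=4−2=2
SNF(R) diag = [5, 5] → torsion [5, 5]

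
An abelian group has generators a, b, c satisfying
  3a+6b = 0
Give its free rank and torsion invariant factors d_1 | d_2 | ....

Answer: M ≅ ℤ^2 ⊕ ℤ/3

Derivation:
rank_ℚ(R)=1; free=3−1=2
SNF(R) diag = [3] → torsion [3]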